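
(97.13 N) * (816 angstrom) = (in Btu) 97.13 N is already in N. 1 angstrom = 1e-10 m, so 816 angstrom = 816 * 1e-10 = 8.16e-08 m. Combine: 97.13 N * 8.16e-08 m = 7.925808e-06 J. 1 Btu = 1055.0559 J, so 7.925808e-06 J = 7.925808e-06 / 1055.0559 = 7.5122165e-09 Btu ≈ 7.512e-09 Btu (4 s.f.). Final answer: 7.512e-09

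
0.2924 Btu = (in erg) 1 Btu = 1055.0559 J, so 0.2924 Btu = 0.2924 * 1055.0559 = 308.49833 J. 1 erg = 1e-07 J, so 308.49833 J = 308.49833 / 1e-07 = 3.0849833e+09 erg ≈ 3.085e+09 erg (4 s.f.). Final answer: 3.085e+09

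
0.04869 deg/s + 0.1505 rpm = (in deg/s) 1 deg/s = 0.017453293 rad/s, so 0.04869 deg/s = 0.04869 * 0.017453293 = 0.00084980081 rad/s. 1 rpm = 0.10471976 rad/s, so 0.1505 rpm = 0.1505 * 0.10471976 = 0.015760323 rad/s. Sum: 0.00084980081 + 0.015760323 = 0.016610124 rad/s. 1 deg/s = 0.017453293 rad/s, so 0.016610124 rad/s = 0.016610124 / 0.017453293 = 0.95169 deg/s ≈ 0.9517 deg/s (4 s.f.). Final answer: 0.9517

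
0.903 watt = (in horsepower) 0.001211. Check: 0.903 watt = 0.903 W. 1 horsepower = 745.69987 W, so 0.903 W = 0.903 / 745.69987 = 0.0012109429 horsepower ≈ 0.001211 horsepower (4 s.f.).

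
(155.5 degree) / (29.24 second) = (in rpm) 0.8863. Check: 1 degree = 0.017453293 rad, so 155.5 degree = 155.5 * 0.017453293 = 2.713987 rad. 29.24 second = 29.24 s. Combine: 2.713987 rad / 29.24 s = 0.092817612 rad/s. 1 rpm = 0.10471976 rad/s, so 0.092817612 rad/s = 0.092817612 / 0.10471976 = 0.88634291 rpm ≈ 0.8863 rpm (4 s.f.).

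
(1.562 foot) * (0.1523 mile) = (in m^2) 1 foot = 0.3048 m, so 1.562 foot = 1.562 * 0.3048 = 0.4760976 m. 1 mile = 1609.344 m, so 0.1523 mile = 0.1523 * 1609.344 = 245.10309 m. Combine: 0.4760976 m * 245.10309 m = 116.69299 m^2. Result: 116.69299 m^2 ≈ 116.7 m^2 (4 s.f.). Final answer: 116.7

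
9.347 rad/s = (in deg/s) 1 deg/s = 0.017453293 rad/s, so 9.347 rad/s = 9.347 / 0.017453293 = 535.54365 deg/s ≈ 535.5 deg/s (4 s.f.). Final answer: 535.5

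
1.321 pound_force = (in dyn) 5.876e+05. Check: 1 pound_force = 4.4482216 N, so 1.321 pound_force = 1.321 * 4.4482216 = 5.8761008 N. 1 dyn = 1e-05 N, so 5.8761008 N = 5.8761008 / 1e-05 = 587610.08 dyn ≈ 5.876e+05 dyn (4 s.f.).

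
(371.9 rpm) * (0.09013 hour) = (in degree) 7.24e+05. Check: 1 rpm = 0.10471976 rad/s, so 371.9 rpm = 371.9 * 0.10471976 = 38.945277 rad/s. 1 hour = 3600 s, so 0.09013 hour = 0.09013 * 3600 = 324.468 s. Combine: 38.945277 rad/s * 324.468 s = 12636.496 rad. 1 degree = 0.017453293 rad, so 12636.496 rad = 12636.496 / 0.017453293 = 724017.9 degree ≈ 7.24e+05 degree (4 s.f.).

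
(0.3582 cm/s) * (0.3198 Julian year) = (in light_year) 3.821e-12. Check: 1 cm/s = 0.01 m/s, so 0.3582 cm/s = 0.3582 * 0.01 = 0.003582 m/s. 1 Julian year = 31557600 s, so 0.3198 Julian year = 0.3198 * 31557600 = 10092120 s. Combine: 0.003582 m/s * 10092120 s = 36149.976 m. 1 light_year = 9.4607305e+15 m, so 36149.976 m = 36149.976 / 9.4607305e+15 = 3.8210554e-12 light_year ≈ 3.821e-12 light_year (4 s.f.).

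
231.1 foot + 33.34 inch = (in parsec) 1 foot = 0.3048 m, so 231.1 foot = 231.1 * 0.3048 = 70.43928 m. 1 inch = 0.0254 m, so 33.34 inch = 33.34 * 0.0254 = 0.846836 m. Sum: 70.43928 + 0.846836 = 71.286116 m. 1 parsec = 3.0856776e+16 m, so 71.286116 m = 71.286116 / 3.0856776e+16 = 2.3102257e-15 parsec ≈ 2.31e-15 parsec (4 s.f.). Final answer: 2.31e-15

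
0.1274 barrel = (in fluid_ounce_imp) 712.9. Check: 1 barrel = 0.15898729 m^3, so 0.1274 barrel = 0.1274 * 0.15898729 = 0.020254981 m^3. 1 fluid_ounce_imp = 2.8413063e-05 m^3, so 0.020254981 m^3 = 0.020254981 / 2.8413063e-05 = 712.87568 fluid_ounce_imp ≈ 712.9 fluid_ounce_imp (4 s.f.).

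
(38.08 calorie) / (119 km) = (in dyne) 1 calorie = 4.184 J, so 38.08 calorie = 38.08 * 4.184 = 159.32672 J. 1 km = 1000 m, so 119 km = 119 * 1000 = 119000 m. Combine: 159.32672 J / 119000 m = 0.00133888 N. 1 dyne = 1e-05 N, so 0.00133888 N = 0.00133888 / 1e-05 = 133.888 dyne ≈ 133.9 dyne (4 s.f.). Final answer: 133.9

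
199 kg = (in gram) 1.99e+05. Check: 1 gram = 0.001 kg, so 199 kg = 199 / 0.001 = 199000 gram ≈ 1.99e+05 gram (4 s.f.).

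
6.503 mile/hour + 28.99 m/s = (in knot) 1 mile/hour = 0.44704 m/s, so 6.503 mile/hour = 6.503 * 0.44704 = 2.9071011 m/s. 28.99 m/s is already in m/s. Sum: 2.9071011 + 28.99 = 31.897101 m/s. 1 knot = 0.51444444 m/s, so 31.897101 m/s = 31.897101 / 0.51444444 = 62.003004 knot ≈ 62 knot (4 s.f.). Final answer: 62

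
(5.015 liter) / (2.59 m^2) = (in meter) 0.001936. Check: 1 liter = 0.001 m^3, so 5.015 liter = 5.015 * 0.001 = 0.005015 m^3. 2.59 m^2 is already in m^2. Combine: 0.005015 m^3 / 2.59 m^2 = 0.0019362934 m. 0.0019362934 m = 0.0019362934 meter ≈ 0.001936 meter (4 s.f.).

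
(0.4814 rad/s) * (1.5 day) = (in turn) 0.4814 rad/s is already in rad/s. 1 day = 86400 s, so 1.5 day = 1.5 * 86400 = 129600 s. Combine: 0.4814 rad/s * 129600 s = 62389.44 rad. 1 turn = 6.2831853 rad, so 62389.44 rad = 62389.44 / 6.2831853 = 9929.5878 turn ≈ 9930 turn (4 s.f.). Final answer: 9930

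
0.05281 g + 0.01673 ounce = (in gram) 0.5271. Check: 1 g = 0.001 kg, so 0.05281 g = 0.05281 * 0.001 = 5.281e-05 kg. 1 ounce = 0.028349523 kg, so 0.01673 ounce = 0.01673 * 0.028349523 = 0.00047428752 kg. Sum: 5.281e-05 + 0.00047428752 = 0.00052709752 kg. 1 gram = 0.001 kg, so 0.00052709752 kg = 0.00052709752 / 0.001 = 0.52709752 gram ≈ 0.5271 gram (4 s.f.).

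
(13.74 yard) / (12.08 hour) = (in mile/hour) 0.0006463. Check: 1 yard = 0.9144 m, so 13.74 yard = 13.74 * 0.9144 = 12.563856 m. 1 hour = 3600 s, so 12.08 hour = 12.08 * 3600 = 43488 s. Combine: 12.563856 m / 43488 s = 0.00028890397 m/s. 1 mile/hour = 0.44704 m/s, so 0.00028890397 m/s = 0.00028890397 / 0.44704 = 0.00064625978 mile/hour ≈ 0.0006463 mile/hour (4 s.f.).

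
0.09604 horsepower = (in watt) 1 horsepower = 745.69987 W, so 0.09604 horsepower = 0.09604 * 745.69987 = 71.617016 W. 71.617016 W = 71.617016 watt ≈ 71.62 watt (4 s.f.). Final answer: 71.62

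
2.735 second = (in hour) 0.0007597. Check: 2.735 second = 2.735 s. 1 hour = 3600 s, so 2.735 s = 2.735 / 3600 = 0.00075972222 hour ≈ 0.0007597 hour (4 s.f.).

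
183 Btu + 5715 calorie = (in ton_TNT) 5.186e-05. Check: 1 Btu = 1055.0559 J, so 183 Btu = 183 * 1055.0559 = 193075.22 J. 1 calorie = 4.184 J, so 5715 calorie = 5715 * 4.184 = 23911.56 J. Sum: 193075.22 + 23911.56 = 216986.78 J. 1 ton_TNT = 4.184e+09 J, so 216986.78 J = 216986.78 / 4.184e+09 = 5.1861085e-05 ton_TNT ≈ 5.186e-05 ton_TNT (4 s.f.).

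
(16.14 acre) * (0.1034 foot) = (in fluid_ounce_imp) 1 acre = 4046.8564 m^2, so 16.14 acre = 16.14 * 4046.8564 = 65316.263 m^2. 1 foot = 0.3048 m, so 0.1034 foot = 0.1034 * 0.3048 = 0.03151632 m. Combine: 65316.263 m^2 * 0.03151632 m = 2058.5282 m^3. 1 fluid_ounce_imp = 2.8413063e-05 m^3, so 2058.5282 m^3 = 2058.5282 / 2.8413063e-05 = 72450065 fluid_ounce_imp ≈ 7.245e+07 fluid_ounce_imp (4 s.f.). Final answer: 7.245e+07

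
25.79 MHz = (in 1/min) 1.547e+09. Check: 1 MHz = 1000000 Hz, so 25.79 MHz = 25.79 * 1000000 = 25790000 Hz. 1 1/min = 0.016666667 Hz, so 25790000 Hz = 25790000 / 0.016666667 = 1.5474e+09 1/min ≈ 1.547e+09 1/min (4 s.f.).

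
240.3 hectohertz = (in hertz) 1 hectohertz = 100 Hz, so 240.3 hectohertz = 240.3 * 100 = 24030 Hz. 24030 Hz = 24030 hertz ≈ 2.403e+04 hertz (4 s.f.). Final answer: 2.403e+04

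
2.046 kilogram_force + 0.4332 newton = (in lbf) 4.608. Check: 1 kilogram_force = 9.80665 N, so 2.046 kilogram_force = 2.046 * 9.80665 = 20.064406 N. 0.4332 newton = 0.4332 N. Sum: 20.064406 + 0.4332 = 20.497606 N. 1 lbf = 4.4482216 N, so 20.497606 N = 20.497606 / 4.4482216 = 4.6080451 lbf ≈ 4.608 lbf (4 s.f.).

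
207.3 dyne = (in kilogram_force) 0.0002114. Check: 1 dyne = 1e-05 N, so 207.3 dyne = 207.3 * 1e-05 = 0.002073 N. 1 kilogram_force = 9.80665 N, so 0.002073 N = 0.002073 / 9.80665 = 0.00021138717 kilogram_force ≈ 0.0002114 kilogram_force (4 s.f.).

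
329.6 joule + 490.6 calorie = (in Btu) 2.258. Check: 329.6 joule = 329.6 J. 1 calorie = 4.184 J, so 490.6 calorie = 490.6 * 4.184 = 2052.6704 J. Sum: 329.6 + 2052.6704 = 2382.2704 J. 1 Btu = 1055.0559 J, so 2382.2704 J = 2382.2704 / 1055.0559 = 2.2579567 Btu ≈ 2.258 Btu (4 s.f.).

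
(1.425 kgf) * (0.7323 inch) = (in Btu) 0.0002464. Check: 1 kgf = 9.80665 N, so 1.425 kgf = 1.425 * 9.80665 = 13.974476 N. 1 inch = 0.0254 m, so 0.7323 inch = 0.7323 * 0.0254 = 0.01860042 m. Combine: 13.974476 N * 0.01860042 m = 0.25993113 J. 1 Btu = 1055.0559 J, so 0.25993113 J = 0.25993113 / 1055.0559 = 0.00024636717 Btu ≈ 0.0002464 Btu (4 s.f.).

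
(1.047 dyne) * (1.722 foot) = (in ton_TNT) 1 dyne = 1e-05 N, so 1.047 dyne = 1.047 * 1e-05 = 1.047e-05 N. 1 foot = 0.3048 m, so 1.722 foot = 1.722 * 0.3048 = 0.5248656 m. Combine: 1.047e-05 N * 0.5248656 m = 5.4953428e-06 J. 1 ton_TNT = 4.184e+09 J, so 5.4953428e-06 J = 5.4953428e-06 / 4.184e+09 = 1.3134185e-15 ton_TNT ≈ 1.313e-15 ton_TNT (4 s.f.). Final answer: 1.313e-15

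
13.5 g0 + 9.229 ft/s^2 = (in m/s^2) 135.2. Check: 1 g0 = 9.80665 m/s^2, so 13.5 g0 = 13.5 * 9.80665 = 132.38977 m/s^2. 1 ft/s^2 = 0.3048 m/s^2, so 9.229 ft/s^2 = 9.229 * 0.3048 = 2.8129992 m/s^2. Sum: 132.38977 + 2.8129992 = 135.20277 m/s^2. Result: 135.20277 m/s^2 ≈ 135.2 m/s^2 (4 s.f.).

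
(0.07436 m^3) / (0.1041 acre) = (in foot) 0.07436 m^3 is already in m^3. 1 acre = 4046.8564 m^2, so 0.1041 acre = 0.1041 * 4046.8564 = 421.27775 m^2. Combine: 0.07436 m^3 / 421.27775 m^2 = 0.00017651063 m. 1 foot = 0.3048 m, so 0.00017651063 m = 0.00017651063 / 0.3048 = 0.0005791031 foot ≈ 0.0005791 foot (4 s.f.). Final answer: 0.0005791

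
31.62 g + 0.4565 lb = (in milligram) 2.387e+05. Check: 1 g = 0.001 kg, so 31.62 g = 31.62 * 0.001 = 0.03162 kg. 1 lb = 0.45359237 kg, so 0.4565 lb = 0.4565 * 0.45359237 = 0.20706492 kg. Sum: 0.03162 + 0.20706492 = 0.23868492 kg. 1 milligram = 1e-06 kg, so 0.23868492 kg = 0.23868492 / 1e-06 = 238684.92 milligram ≈ 2.387e+05 milligram (4 s.f.).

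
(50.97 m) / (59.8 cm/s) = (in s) 50.97 m is already in m. 1 cm/s = 0.01 m/s, so 59.8 cm/s = 59.8 * 0.01 = 0.598 m/s. Combine: 50.97 m / 0.598 m/s = 85.234114 s. Result: 85.234114 s ≈ 85.23 s (4 s.f.). Final answer: 85.23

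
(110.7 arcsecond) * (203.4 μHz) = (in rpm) 1 arcsecond = 4.8481368e-06 rad, so 110.7 arcsecond = 110.7 * 4.8481368e-06 = 0.00053668874 rad. 1 μHz = 1e-06 Hz, so 203.4 μHz = 203.4 * 1e-06 = 0.0002034 Hz. Combine: 0.00053668874 rad * 0.0002034 Hz = 1.0916249e-07 rad/s. 1 rpm = 0.10471976 rad/s, so 1.0916249e-07 rad/s = 1.0916249e-07 / 0.10471976 = 1.042425e-06 rpm ≈ 1.042e-06 rpm (4 s.f.). Final answer: 1.042e-06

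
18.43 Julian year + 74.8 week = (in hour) 1 Julian year = 31557600 s, so 18.43 Julian year = 18.43 * 31557600 = 5.8160657e+08 s. 1 week = 604800 s, so 74.8 week = 74.8 * 604800 = 45239040 s. Sum: 5.8160657e+08 + 45239040 = 6.2684561e+08 s. 1 hour = 3600 s, so 6.2684561e+08 s = 6.2684561e+08 / 3600 = 174123.78 hour ≈ 1.741e+05 hour (4 s.f.). Final answer: 1.741e+05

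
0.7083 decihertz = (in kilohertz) 7.083e-05. Check: 1 decihertz = 0.1 Hz, so 0.7083 decihertz = 0.7083 * 0.1 = 0.07083 Hz. 1 kilohertz = 1000 Hz, so 0.07083 Hz = 0.07083 / 1000 = 7.083e-05 kilohertz.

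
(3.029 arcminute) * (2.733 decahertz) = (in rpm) 1 arcminute = 0.00029088821 rad, so 3.029 arcminute = 3.029 * 0.00029088821 = 0.00088110038 rad. 1 decahertz = 10 Hz, so 2.733 decahertz = 2.733 * 10 = 27.33 Hz. Combine: 0.00088110038 rad * 27.33 Hz = 0.024080473 rad/s. 1 rpm = 0.10471976 rad/s, so 0.024080473 rad/s = 0.024080473 / 0.10471976 = 0.22995158 rpm ≈ 0.23 rpm (4 s.f.). Final answer: 0.23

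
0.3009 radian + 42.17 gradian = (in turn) 0.3009 radian = 0.3009 rad. 1 gradian = 0.015707963 rad, so 42.17 gradian = 42.17 * 0.015707963 = 0.66240481 rad. Sum: 0.3009 + 0.66240481 = 0.96330481 rad. 1 turn = 6.2831853 rad, so 0.96330481 rad = 0.96330481 / 6.2831853 = 0.15331472 turn ≈ 0.1533 turn (4 s.f.). Final answer: 0.1533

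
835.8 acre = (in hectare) 338.2. Check: 1 acre = 4046.8564 m^2, so 835.8 acre = 835.8 * 4046.8564 = 3382362.6 m^2. 1 hectare = 10000 m^2, so 3382362.6 m^2 = 3382362.6 / 10000 = 338.23626 hectare ≈ 338.2 hectare (4 s.f.).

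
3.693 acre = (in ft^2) 1 acre = 4046.8564 m^2, so 3.693 acre = 3.693 * 4046.8564 = 14945.041 m^2. 1 ft^2 = 0.09290304 m^2, so 14945.041 m^2 = 14945.041 / 0.09290304 = 160867.08 ft^2 ≈ 1.609e+05 ft^2 (4 s.f.). Final answer: 1.609e+05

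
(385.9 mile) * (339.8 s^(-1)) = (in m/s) 1 mile = 1609.344 m, so 385.9 mile = 385.9 * 1609.344 = 621045.85 m. 339.8 s^(-1) = 339.8 Hz. Combine: 621045.85 m * 339.8 Hz = 2.1103138e+08 m/s. Result: 2.1103138e+08 m/s ≈ 2.11e+08 m/s (4 s.f.). Final answer: 2.11e+08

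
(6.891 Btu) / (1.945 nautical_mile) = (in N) 2.018. Check: 1 Btu = 1055.0559 J, so 6.891 Btu = 6.891 * 1055.0559 = 7270.3899 J. 1 nautical_mile = 1852 m, so 1.945 nautical_mile = 1.945 * 1852 = 3602.14 m. Combine: 7270.3899 J / 3602.14 m = 2.0183529 N. Result: 2.0183529 N ≈ 2.018 N (4 s.f.).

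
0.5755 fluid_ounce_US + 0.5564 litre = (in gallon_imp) 1 fluid_ounce_US = 2.957353e-05 m^3, so 0.5755 fluid_ounce_US = 0.5755 * 2.957353e-05 = 1.7019566e-05 m^3. 1 litre = 0.001 m^3, so 0.5564 litre = 0.5564 * 0.001 = 0.0005564 m^3. Sum: 1.7019566e-05 + 0.0005564 = 0.00057341957 m^3. 1 gallon_imp = 0.00454609 m^3, so 0.00057341957 m^3 = 0.00057341957 / 0.00454609 = 0.12613467 gallon_imp ≈ 0.1261 gallon_imp (4 s.f.). Final answer: 0.1261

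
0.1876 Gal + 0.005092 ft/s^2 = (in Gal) 0.3428. Check: 1 Gal = 0.01 m/s^2, so 0.1876 Gal = 0.1876 * 0.01 = 0.001876 m/s^2. 1 ft/s^2 = 0.3048 m/s^2, so 0.005092 ft/s^2 = 0.005092 * 0.3048 = 0.0015520416 m/s^2. Sum: 0.001876 + 0.0015520416 = 0.0034280416 m/s^2. 1 Gal = 0.01 m/s^2, so 0.0034280416 m/s^2 = 0.0034280416 / 0.01 = 0.34280416 Gal ≈ 0.3428 Gal (4 s.f.).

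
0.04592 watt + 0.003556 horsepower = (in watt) 0.04592 watt = 0.04592 W. 1 horsepower = 745.69987 W, so 0.003556 horsepower = 0.003556 * 745.69987 = 2.6517087 W. Sum: 0.04592 + 2.6517087 = 2.6976287 W. 2.6976287 W = 2.6976287 watt ≈ 2.698 watt (4 s.f.). Final answer: 2.698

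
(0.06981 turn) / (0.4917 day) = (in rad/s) 1.032e-05. Check: 1 turn = 6.2831853 rad, so 0.06981 turn = 0.06981 * 6.2831853 = 0.43862917 rad. 1 day = 86400 s, so 0.4917 day = 0.4917 * 86400 = 42482.88 s. Combine: 0.43862917 rad / 42482.88 s = 1.0324845e-05 rad/s. Result: 1.0324845e-05 rad/s ≈ 1.032e-05 rad/s (4 s.f.).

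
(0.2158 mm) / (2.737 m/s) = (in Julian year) 1 mm = 0.001 m, so 0.2158 mm = 0.2158 * 0.001 = 0.0002158 m. 2.737 m/s is already in m/s. Combine: 0.0002158 m / 2.737 m/s = 7.8845451e-05 s. 1 Julian year = 31557600 s, so 7.8845451e-05 s = 7.8845451e-05 / 31557600 = 2.4984616e-12 Julian year ≈ 2.498e-12 Julian year (4 s.f.). Final answer: 2.498e-12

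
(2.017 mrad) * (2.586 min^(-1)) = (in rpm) 0.0008301. Check: 1 mrad = 0.001 rad, so 2.017 mrad = 2.017 * 0.001 = 0.002017 rad. 1 min^(-1) = 0.016666667 Hz, so 2.586 min^(-1) = 2.586 * 0.016666667 = 0.0431 Hz. Combine: 0.002017 rad * 0.0431 Hz = 8.69327e-05 rad/s. 1 rpm = 0.10471976 rad/s, so 8.69327e-05 rad/s = 8.69327e-05 / 0.10471976 = 0.00083014614 rpm ≈ 0.0008301 rpm (4 s.f.).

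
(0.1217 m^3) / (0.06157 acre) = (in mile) 3.035e-07. Check: 0.1217 m^3 is already in m^3. 1 acre = 4046.8564 m^2, so 0.06157 acre = 0.06157 * 4046.8564 = 249.16495 m^2. Combine: 0.1217 m^3 / 249.16495 m^2 = 0.00048843146 m. 1 mile = 1609.344 m, so 0.00048843146 m = 0.00048843146 / 1609.344 = 3.0349724e-07 mile ≈ 3.035e-07 mile (4 s.f.).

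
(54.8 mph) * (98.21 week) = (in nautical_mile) 7.857e+05. Check: 1 mph = 0.44704 m/s, so 54.8 mph = 54.8 * 0.44704 = 24.497792 m/s. 1 week = 604800 s, so 98.21 week = 98.21 * 604800 = 59397408 s. Combine: 24.497792 m/s * 59397408 s = 1.4551053e+09 m. 1 nautical_mile = 1852 m, so 1.4551053e+09 m = 1.4551053e+09 / 1852 = 785694.03 nautical_mile ≈ 7.857e+05 nautical_mile (4 s.f.).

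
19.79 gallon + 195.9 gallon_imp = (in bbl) 6.073. Check: 1 gallon = 0.0037854118 m^3, so 19.79 gallon = 19.79 * 0.0037854118 = 0.074913299 m^3. 1 gallon_imp = 0.00454609 m^3, so 195.9 gallon_imp = 195.9 * 0.00454609 = 0.89057903 m^3. Sum: 0.074913299 + 0.89057903 = 0.96549233 m^3. 1 bbl = 0.15898729 m^3, so 0.96549233 m^3 = 0.96549233 / 0.15898729 = 6.0727641 bbl ≈ 6.073 bbl (4 s.f.).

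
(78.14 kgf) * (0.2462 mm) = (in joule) 1 kgf = 9.80665 N, so 78.14 kgf = 78.14 * 9.80665 = 766.29163 N. 1 mm = 0.001 m, so 0.2462 mm = 0.2462 * 0.001 = 0.0002462 m. Combine: 766.29163 N * 0.0002462 m = 0.188661 J. 0.188661 J = 0.188661 joule ≈ 0.1887 joule (4 s.f.). Final answer: 0.1887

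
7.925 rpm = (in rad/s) 1 rpm = 0.10471976 rad/s, so 7.925 rpm = 7.925 * 0.10471976 = 0.82990406 rad/s. Result: 0.82990406 rad/s ≈ 0.8299 rad/s (4 s.f.). Final answer: 0.8299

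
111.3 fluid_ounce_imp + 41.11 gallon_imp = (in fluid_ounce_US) 1 fluid_ounce_imp = 2.8413063e-05 m^3, so 111.3 fluid_ounce_imp = 111.3 * 2.8413063e-05 = 0.0031623739 m^3. 1 gallon_imp = 0.00454609 m^3, so 41.11 gallon_imp = 41.11 * 0.00454609 = 0.18688976 m^3. Sum: 0.0031623739 + 0.18688976 = 0.19005213 m^3. 1 fluid_ounce_US = 2.957353e-05 m^3, so 0.19005213 m^3 = 0.19005213 / 2.957353e-05 = 6426.4272 fluid_ounce_US ≈ 6426 fluid_ounce_US (4 s.f.). Final answer: 6426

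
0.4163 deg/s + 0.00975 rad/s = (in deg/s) 0.9749. Check: 1 deg/s = 0.017453293 rad/s, so 0.4163 deg/s = 0.4163 * 0.017453293 = 0.0072658057 rad/s. 0.00975 rad/s is already in rad/s. Sum: 0.0072658057 + 0.00975 = 0.017015806 rad/s. 1 deg/s = 0.017453293 rad/s, so 0.017015806 rad/s = 0.017015806 / 0.017453293 = 0.97493385 deg/s ≈ 0.9749 deg/s (4 s.f.).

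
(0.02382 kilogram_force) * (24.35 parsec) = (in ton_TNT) 1 kilogram_force = 9.80665 N, so 0.02382 kilogram_force = 0.02382 * 9.80665 = 0.2335944 N. 1 parsec = 3.0856776e+16 m, so 24.35 parsec = 24.35 * 3.0856776e+16 = 7.5136249e+17 m. Combine: 0.2335944 N * 7.5136249e+17 m = 1.7551407e+17 J. 1 ton_TNT = 4.184e+09 J, so 1.7551407e+17 J = 1.7551407e+17 / 4.184e+09 = 41948870 ton_TNT ≈ 4.195e+07 ton_TNT (4 s.f.). Final answer: 4.195e+07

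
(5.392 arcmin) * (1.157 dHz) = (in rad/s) 0.0001815. Check: 1 arcmin = 0.00029088821 rad, so 5.392 arcmin = 5.392 * 0.00029088821 = 0.0015684692 rad. 1 dHz = 0.1 Hz, so 1.157 dHz = 1.157 * 0.1 = 0.1157 Hz. Combine: 0.0015684692 rad * 0.1157 Hz = 0.00018147189 rad/s. Result: 0.00018147189 rad/s ≈ 0.0001815 rad/s (4 s.f.).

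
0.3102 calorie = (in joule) 1 calorie = 4.184 J, so 0.3102 calorie = 0.3102 * 4.184 = 1.2978768 J. 1.2978768 J = 1.2978768 joule ≈ 1.298 joule (4 s.f.). Final answer: 1.298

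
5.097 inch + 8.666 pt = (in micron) 1 inch = 0.0254 m, so 5.097 inch = 5.097 * 0.0254 = 0.1294638 m. 1 pt = 0.00035277778 m, so 8.666 pt = 8.666 * 0.00035277778 = 0.0030571722 m. Sum: 0.1294638 + 0.0030571722 = 0.13252097 m. 1 micron = 1e-06 m, so 0.13252097 m = 0.13252097 / 1e-06 = 132520.97 micron ≈ 1.325e+05 micron (4 s.f.). Final answer: 1.325e+05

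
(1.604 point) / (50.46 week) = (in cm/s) 1.854e-09. Check: 1 point = 0.00035277778 m, so 1.604 point = 1.604 * 0.00035277778 = 0.00056585556 m. 1 week = 604800 s, so 50.46 week = 50.46 * 604800 = 30518208 s. Combine: 0.00056585556 m / 30518208 s = 1.8541572e-11 m/s. 1 cm/s = 0.01 m/s, so 1.8541572e-11 m/s = 1.8541572e-11 / 0.01 = 1.8541572e-09 cm/s ≈ 1.854e-09 cm/s (4 s.f.).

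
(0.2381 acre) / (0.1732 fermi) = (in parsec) 180.3. Check: 1 acre = 4046.8564 m^2, so 0.2381 acre = 0.2381 * 4046.8564 = 963.55651 m^2. 1 fermi = 1e-15 m, so 0.1732 fermi = 0.1732 * 1e-15 = 1.732e-16 m. Combine: 963.55651 m^2 / 1.732e-16 m = 5.5632593e+18 m. 1 parsec = 3.0856776e+16 m, so 5.5632593e+18 m = 5.5632593e+18 / 3.0856776e+16 = 180.29296 parsec ≈ 180.3 parsec (4 s.f.).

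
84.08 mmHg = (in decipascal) 1.121e+05. Check: 1 mmHg = 133.32237 Pa, so 84.08 mmHg = 84.08 * 133.32237 = 11209.745 Pa. 1 decipascal = 0.1 Pa, so 11209.745 Pa = 11209.745 / 0.1 = 112097.45 decipascal ≈ 1.121e+05 decipascal (4 s.f.).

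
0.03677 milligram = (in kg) 1 milligram = 1e-06 kg, so 0.03677 milligram = 0.03677 * 1e-06 = 3.677e-08 kg. Result: 3.677e-08 kg. Final answer: 3.677e-08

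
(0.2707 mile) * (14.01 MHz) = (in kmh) 1 mile = 1609.344 m, so 0.2707 mile = 0.2707 * 1609.344 = 435.64942 m. 1 MHz = 1000000 Hz, so 14.01 MHz = 14.01 * 1000000 = 14010000 Hz. Combine: 435.64942 m * 14010000 Hz = 6.1034484e+09 m/s. 1 kmh = 0.27777778 m/s, so 6.1034484e+09 m/s = 6.1034484e+09 / 0.27777778 = 2.1972414e+10 kmh ≈ 2.197e+10 kmh (4 s.f.). Final answer: 2.197e+10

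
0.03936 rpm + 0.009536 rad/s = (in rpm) 1 rpm = 0.10471976 rad/s, so 0.03936 rpm = 0.03936 * 0.10471976 = 0.0041217696 rad/s. 0.009536 rad/s is already in rad/s. Sum: 0.0041217696 + 0.009536 = 0.01365777 rad/s. 1 rpm = 0.10471976 rad/s, so 0.01365777 rad/s = 0.01365777 / 0.10471976 = 0.13042209 rpm ≈ 0.1304 rpm (4 s.f.). Final answer: 0.1304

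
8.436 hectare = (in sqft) 9.08e+05. Check: 1 hectare = 10000 m^2, so 8.436 hectare = 8.436 * 10000 = 84360 m^2. 1 sqft = 0.09290304 m^2, so 84360 m^2 = 84360 / 0.09290304 = 908043.48 sqft ≈ 9.08e+05 sqft (4 s.f.).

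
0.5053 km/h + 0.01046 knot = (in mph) 1 km/h = 0.27777778 m/s, so 0.5053 km/h = 0.5053 * 0.27777778 = 0.14036111 m/s. 1 knot = 0.51444444 m/s, so 0.01046 knot = 0.01046 * 0.51444444 = 0.0053810889 m/s. Sum: 0.14036111 + 0.0053810889 = 0.1457422 m/s. 1 mph = 0.44704 m/s, so 0.1457422 m/s = 0.1457422 / 0.44704 = 0.32601602 mph ≈ 0.326 mph (4 s.f.). Final answer: 0.326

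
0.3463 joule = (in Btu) 0.3463 joule = 0.3463 J. 1 Btu = 1055.0559 J, so 0.3463 J = 0.3463 / 1055.0559 = 0.00032822907 Btu ≈ 0.0003282 Btu (4 s.f.). Final answer: 0.0003282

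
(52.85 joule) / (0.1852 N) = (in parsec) 9.248e-15. Check: 52.85 joule = 52.85 J. 0.1852 N is already in N. Combine: 52.85 J / 0.1852 N = 285.36717 m. 1 parsec = 3.0856776e+16 m, so 285.36717 m = 285.36717 / 3.0856776e+16 = 9.2481202e-15 parsec ≈ 9.248e-15 parsec (4 s.f.).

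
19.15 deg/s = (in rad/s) 1 deg/s = 0.017453293 rad/s, so 19.15 deg/s = 19.15 * 0.017453293 = 0.33423055 rad/s. Result: 0.33423055 rad/s ≈ 0.3342 rad/s (4 s.f.). Final answer: 0.3342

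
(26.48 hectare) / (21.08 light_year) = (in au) 1 hectare = 10000 m^2, so 26.48 hectare = 26.48 * 10000 = 264800 m^2. 1 light_year = 9.4607305e+15 m, so 21.08 light_year = 21.08 * 9.4607305e+15 = 1.994322e+17 m. Combine: 264800 m^2 / 1.994322e+17 m = 1.3277695e-12 m. 1 au = 1.4959787e+11 m, so 1.3277695e-12 m = 1.3277695e-12 / 1.4959787e+11 = 8.8755912e-24 au ≈ 8.876e-24 au (4 s.f.). Final answer: 8.876e-24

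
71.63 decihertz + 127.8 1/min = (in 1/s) 1 decihertz = 0.1 Hz, so 71.63 decihertz = 71.63 * 0.1 = 7.163 Hz. 1 1/min = 0.016666667 Hz, so 127.8 1/min = 127.8 * 0.016666667 = 2.13 Hz. Sum: 7.163 + 2.13 = 9.293 Hz. 9.293 Hz = 9.293 1/s. Final answer: 9.293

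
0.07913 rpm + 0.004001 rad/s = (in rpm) 1 rpm = 0.10471976 rad/s, so 0.07913 rpm = 0.07913 * 0.10471976 = 0.0082864742 rad/s. 0.004001 rad/s is already in rad/s. Sum: 0.0082864742 + 0.004001 = 0.012287474 rad/s. 1 rpm = 0.10471976 rad/s, so 0.012287474 rad/s = 0.012287474 / 0.10471976 = 0.11733674 rpm ≈ 0.1173 rpm (4 s.f.). Final answer: 0.1173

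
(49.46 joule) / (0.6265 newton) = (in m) 49.46 joule = 49.46 J. 0.6265 newton = 0.6265 N. Combine: 49.46 J / 0.6265 N = 78.946528 m. Result: 78.946528 m ≈ 78.95 m (4 s.f.). Final answer: 78.95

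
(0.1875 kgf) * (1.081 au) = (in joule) 1 kgf = 9.80665 N, so 0.1875 kgf = 0.1875 * 9.80665 = 1.8387469 N. 1 au = 1.4959787e+11 m, so 1.081 au = 1.081 * 1.4959787e+11 = 1.617153e+11 m. Combine: 1.8387469 N * 1.617153e+11 m = 2.973535e+11 J. 2.973535e+11 J = 2.973535e+11 joule ≈ 2.974e+11 joule (4 s.f.). Final answer: 2.974e+11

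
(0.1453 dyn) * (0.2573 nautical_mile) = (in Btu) 1 dyn = 1e-05 N, so 0.1453 dyn = 0.1453 * 1e-05 = 1.453e-06 N. 1 nautical_mile = 1852 m, so 0.2573 nautical_mile = 0.2573 * 1852 = 476.5196 m. Combine: 1.453e-06 N * 476.5196 m = 0.00069238298 J. 1 Btu = 1055.0559 J, so 0.00069238298 J = 0.00069238298 / 1055.0559 = 6.5625244e-07 Btu ≈ 6.563e-07 Btu (4 s.f.). Final answer: 6.563e-07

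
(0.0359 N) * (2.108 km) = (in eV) 4.723e+20. Check: 0.0359 N is already in N. 1 km = 1000 m, so 2.108 km = 2.108 * 1000 = 2108 m. Combine: 0.0359 N * 2108 m = 75.6772 J. 1 eV = 1.6021766e-19 J, so 75.6772 J = 75.6772 / 1.6021766e-19 = 4.7233993e+20 eV ≈ 4.723e+20 eV (4 s.f.).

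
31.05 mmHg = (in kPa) 1 mmHg = 133.32237 Pa, so 31.05 mmHg = 31.05 * 133.32237 = 4139.6595 Pa. 1 kPa = 1000 Pa, so 4139.6595 Pa = 4139.6595 / 1000 = 4.1396595 kPa ≈ 4.14 kPa (4 s.f.). Final answer: 4.14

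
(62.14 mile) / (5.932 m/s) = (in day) 0.1951. Check: 1 mile = 1609.344 m, so 62.14 mile = 62.14 * 1609.344 = 100004.64 m. 5.932 m/s is already in m/s. Combine: 100004.64 m / 5.932 m/s = 16858.502 s. 1 day = 86400 s, so 16858.502 s = 16858.502 / 86400 = 0.19512156 day ≈ 0.1951 day (4 s.f.).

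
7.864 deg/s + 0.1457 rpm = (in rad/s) 1 deg/s = 0.017453293 rad/s, so 7.864 deg/s = 7.864 * 0.017453293 = 0.13725269 rad/s. 1 rpm = 0.10471976 rad/s, so 0.1457 rpm = 0.1457 * 0.10471976 = 0.015257668 rad/s. Sum: 0.13725269 + 0.015257668 = 0.15251036 rad/s. Result: 0.15251036 rad/s ≈ 0.1525 rad/s (4 s.f.). Final answer: 0.1525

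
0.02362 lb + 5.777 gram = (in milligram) 1.649e+04. Check: 1 lb = 0.45359237 kg, so 0.02362 lb = 0.02362 * 0.45359237 = 0.010713852 kg. 1 gram = 0.001 kg, so 5.777 gram = 5.777 * 0.001 = 0.005777 kg. Sum: 0.010713852 + 0.005777 = 0.016490852 kg. 1 milligram = 1e-06 kg, so 0.016490852 kg = 0.016490852 / 1e-06 = 16490.852 milligram ≈ 1.649e+04 milligram (4 s.f.).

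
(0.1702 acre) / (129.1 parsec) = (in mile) 1.074e-19. Check: 1 acre = 4046.8564 m^2, so 0.1702 acre = 0.1702 * 4046.8564 = 688.77496 m^2. 1 parsec = 3.0856776e+16 m, so 129.1 parsec = 129.1 * 3.0856776e+16 = 3.9836098e+18 m. Combine: 688.77496 m^2 / 3.9836098e+18 m = 1.7290222e-16 m. 1 mile = 1609.344 m, so 1.7290222e-16 m = 1.7290222e-16 / 1609.344 = 1.0743646e-19 mile ≈ 1.074e-19 mile (4 s.f.).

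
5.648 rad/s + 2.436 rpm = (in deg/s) 338.2. Check: 5.648 rad/s is already in rad/s. 1 rpm = 0.10471976 rad/s, so 2.436 rpm = 2.436 * 0.10471976 = 0.25509732 rad/s. Sum: 5.648 + 0.25509732 = 5.9030973 rad/s. 1 deg/s = 0.017453293 rad/s, so 5.9030973 rad/s = 5.9030973 / 0.017453293 = 338.22256 deg/s ≈ 338.2 deg/s (4 s.f.).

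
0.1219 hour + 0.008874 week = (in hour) 1.613. Check: 1 hour = 3600 s, so 0.1219 hour = 0.1219 * 3600 = 438.84 s. 1 week = 604800 s, so 0.008874 week = 0.008874 * 604800 = 5366.9952 s. Sum: 438.84 + 5366.9952 = 5805.8352 s. 1 hour = 3600 s, so 5805.8352 s = 5805.8352 / 3600 = 1.612732 hour ≈ 1.613 hour (4 s.f.).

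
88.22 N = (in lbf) 19.83. Check: 1 lbf = 4.4482216 N, so 88.22 N = 88.22 / 4.4482216 = 19.832645 lbf ≈ 19.83 lbf (4 s.f.).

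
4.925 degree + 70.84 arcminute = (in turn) 0.01696. Check: 1 degree = 0.017453293 rad, so 4.925 degree = 4.925 * 0.017453293 = 0.085957466 rad. 1 arcminute = 0.00029088821 rad, so 70.84 arcminute = 70.84 * 0.00029088821 = 0.020606521 rad. Sum: 0.085957466 + 0.020606521 = 0.10656399 rad. 1 turn = 6.2831853 rad, so 0.10656399 rad = 0.10656399 / 6.2831853 = 0.016960185 turn ≈ 0.01696 turn (4 s.f.).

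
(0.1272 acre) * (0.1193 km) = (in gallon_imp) 1.351e+07. Check: 1 acre = 4046.8564 m^2, so 0.1272 acre = 0.1272 * 4046.8564 = 514.76014 m^2. 1 km = 1000 m, so 0.1193 km = 0.1193 * 1000 = 119.3 m. Combine: 514.76014 m^2 * 119.3 m = 61410.884 m^3. 1 gallon_imp = 0.00454609 m^3, so 61410.884 m^3 = 61410.884 / 0.00454609 = 13508506 gallon_imp ≈ 1.351e+07 gallon_imp (4 s.f.).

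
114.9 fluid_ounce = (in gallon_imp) 0.7475. Check: 1 fluid_ounce = 2.957353e-05 m^3, so 114.9 fluid_ounce = 114.9 * 2.957353e-05 = 0.0033979985 m^3. 1 gallon_imp = 0.00454609 m^3, so 0.0033979985 m^3 = 0.0033979985 / 0.00454609 = 0.74745519 gallon_imp ≈ 0.7475 gallon_imp (4 s.f.).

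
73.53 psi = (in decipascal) 5.07e+06. Check: 1 psi = 6894.7573 Pa, so 73.53 psi = 73.53 * 6894.7573 = 506971.5 Pa. 1 decipascal = 0.1 Pa, so 506971.5 Pa = 506971.5 / 0.1 = 5069715 decipascal ≈ 5.07e+06 decipascal (4 s.f.).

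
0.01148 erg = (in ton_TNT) 1 erg = 1e-07 J, so 0.01148 erg = 0.01148 * 1e-07 = 1.148e-09 J. 1 ton_TNT = 4.184e+09 J, so 1.148e-09 J = 1.148e-09 / 4.184e+09 = 2.7437859e-19 ton_TNT ≈ 2.744e-19 ton_TNT (4 s.f.). Final answer: 2.744e-19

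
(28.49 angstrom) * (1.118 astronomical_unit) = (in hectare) 0.04765. Check: 1 angstrom = 1e-10 m, so 28.49 angstrom = 28.49 * 1e-10 = 2.849e-09 m. 1 astronomical_unit = 1.4959787e+11 m, so 1.118 astronomical_unit = 1.118 * 1.4959787e+11 = 1.6725042e+11 m. Combine: 2.849e-09 m * 1.6725042e+11 m = 476.49644 m^2. 1 hectare = 10000 m^2, so 476.49644 m^2 = 476.49644 / 10000 = 0.047649644 hectare ≈ 0.04765 hectare (4 s.f.).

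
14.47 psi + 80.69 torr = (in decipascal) 1.105e+06. Check: 1 psi = 6894.7573 Pa, so 14.47 psi = 14.47 * 6894.7573 = 99767.138 Pa. 1 torr = 133.32237 Pa, so 80.69 torr = 80.69 * 133.32237 = 10757.782 Pa. Sum: 99767.138 + 10757.782 = 110524.92 Pa. 1 decipascal = 0.1 Pa, so 110524.92 Pa = 110524.92 / 0.1 = 1105249.2 decipascal ≈ 1.105e+06 decipascal (4 s.f.).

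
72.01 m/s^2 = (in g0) 1 g0 = 9.80665 m/s^2, so 72.01 m/s^2 = 72.01 / 9.80665 = 7.3429764 g0 ≈ 7.343 g0 (4 s.f.). Final answer: 7.343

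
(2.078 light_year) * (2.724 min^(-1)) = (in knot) 1.735e+15. Check: 1 light_year = 9.4607305e+15 m, so 2.078 light_year = 2.078 * 9.4607305e+15 = 1.9659398e+16 m. 1 min^(-1) = 0.016666667 Hz, so 2.724 min^(-1) = 2.724 * 0.016666667 = 0.0454 Hz. Combine: 1.9659398e+16 m * 0.0454 Hz = 8.9253667e+14 m/s. 1 knot = 0.51444444 m/s, so 8.9253667e+14 m/s = 8.9253667e+14 / 0.51444444 = 1.7349525e+15 knot ≈ 1.735e+15 knot (4 s.f.).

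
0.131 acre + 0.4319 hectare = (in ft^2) 1 acre = 4046.8564 m^2, so 0.131 acre = 0.131 * 4046.8564 = 530.13819 m^2. 1 hectare = 10000 m^2, so 0.4319 hectare = 0.4319 * 10000 = 4319 m^2. Sum: 530.13819 + 4319 = 4849.1382 m^2. 1 ft^2 = 0.09290304 m^2, so 4849.1382 m^2 = 4849.1382 / 0.09290304 = 52195.689 ft^2 ≈ 5.22e+04 ft^2 (4 s.f.). Final answer: 5.22e+04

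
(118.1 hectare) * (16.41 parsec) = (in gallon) 1 hectare = 10000 m^2, so 118.1 hectare = 118.1 * 10000 = 1181000 m^2. 1 parsec = 3.0856776e+16 m, so 16.41 parsec = 16.41 * 3.0856776e+16 = 5.0635969e+17 m. Combine: 1181000 m^2 * 5.0635969e+17 m = 5.980108e+23 m^3. 1 gallon = 0.0037854118 m^3, so 5.980108e+23 m^3 = 5.980108e+23 / 0.0037854118 = 1.5797774e+26 gallon ≈ 1.58e+26 gallon (4 s.f.). Final answer: 1.58e+26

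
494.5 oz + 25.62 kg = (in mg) 1 oz = 0.028349523 kg, so 494.5 oz = 494.5 * 0.028349523 = 14.018839 kg. 25.62 kg is already in kg. Sum: 14.018839 + 25.62 = 39.638839 kg. 1 mg = 1e-06 kg, so 39.638839 kg = 39.638839 / 1e-06 = 39638839 mg ≈ 3.964e+07 mg (4 s.f.). Final answer: 3.964e+07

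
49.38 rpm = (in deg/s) 1 rpm = 0.10471976 rad/s, so 49.38 rpm = 49.38 * 0.10471976 = 5.1710615 rad/s. 1 deg/s = 0.017453293 rad/s, so 5.1710615 rad/s = 5.1710615 / 0.017453293 = 296.28 deg/s ≈ 296.3 deg/s (4 s.f.). Final answer: 296.3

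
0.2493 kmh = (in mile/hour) 0.1549. Check: 1 kmh = 0.27777778 m/s, so 0.2493 kmh = 0.2493 * 0.27777778 = 0.06925 m/s. 1 mile/hour = 0.44704 m/s, so 0.06925 m/s = 0.06925 / 0.44704 = 0.15490784 mile/hour ≈ 0.1549 mile/hour (4 s.f.).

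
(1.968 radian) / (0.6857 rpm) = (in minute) 0.4568. Check: 1.968 radian = 1.968 rad. 1 rpm = 0.10471976 rad/s, so 0.6857 rpm = 0.6857 * 0.10471976 = 0.071806336 rad/s. Combine: 1.968 rad / 0.071806336 rad/s = 27.407052 s. 1 minute = 60 s, so 27.407052 s = 27.407052 / 60 = 0.4567842 minute ≈ 0.4568 minute (4 s.f.).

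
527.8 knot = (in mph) 607.4. Check: 1 knot = 0.51444444 m/s, so 527.8 knot = 527.8 * 0.51444444 = 271.52378 m/s. 1 mph = 0.44704 m/s, so 271.52378 m/s = 271.52378 / 0.44704 = 607.38139 mph ≈ 607.4 mph (4 s.f.).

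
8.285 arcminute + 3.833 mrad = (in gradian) 0.3974. Check: 1 arcminute = 0.00029088821 rad, so 8.285 arcminute = 8.285 * 0.00029088821 = 0.0024100088 rad. 1 mrad = 0.001 rad, so 3.833 mrad = 3.833 * 0.001 = 0.003833 rad. Sum: 0.0024100088 + 0.003833 = 0.0062430088 rad. 1 gradian = 0.015707963 rad, so 0.0062430088 rad = 0.0062430088 / 0.015707963 = 0.39744228 gradian ≈ 0.3974 gradian (4 s.f.).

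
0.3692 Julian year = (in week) 19.26. Check: 1 Julian year = 31557600 s, so 0.3692 Julian year = 0.3692 * 31557600 = 11651066 s. 1 week = 604800 s, so 11651066 s = 11651066 / 604800 = 19.264329 week ≈ 19.26 week (4 s.f.).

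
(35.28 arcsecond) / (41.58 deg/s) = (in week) 1 arcsecond = 4.8481368e-06 rad, so 35.28 arcsecond = 35.28 * 4.8481368e-06 = 0.00017104227 rad. 1 deg/s = 0.017453293 rad/s, so 41.58 deg/s = 41.58 * 0.017453293 = 0.7257079 rad/s. Combine: 0.00017104227 rad / 0.7257079 rad/s = 0.00023569024 s. 1 week = 604800 s, so 0.00023569024 s = 0.00023569024 / 604800 = 3.8969946e-10 week ≈ 3.897e-10 week (4 s.f.). Final answer: 3.897e-10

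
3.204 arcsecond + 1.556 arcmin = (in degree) 0.02682. Check: 1 arcsecond = 4.8481368e-06 rad, so 3.204 arcsecond = 3.204 * 4.8481368e-06 = 1.553343e-05 rad. 1 arcmin = 0.00029088821 rad, so 1.556 arcmin = 1.556 * 0.00029088821 = 0.00045262205 rad. Sum: 1.553343e-05 + 0.00045262205 = 0.00046815548 rad. 1 degree = 0.017453293 rad, so 0.00046815548 rad = 0.00046815548 / 0.017453293 = 0.026823333 degree ≈ 0.02682 degree (4 s.f.).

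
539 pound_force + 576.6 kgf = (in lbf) 1 pound_force = 4.4482216 N, so 539 pound_force = 539 * 4.4482216 = 2397.5915 N. 1 kgf = 9.80665 N, so 576.6 kgf = 576.6 * 9.80665 = 5654.5144 N. Sum: 2397.5915 + 5654.5144 = 8052.1058 N. 1 lbf = 4.4482216 N, so 8052.1058 N = 8052.1058 / 4.4482216 = 1810.1854 lbf ≈ 1810 lbf (4 s.f.). Final answer: 1810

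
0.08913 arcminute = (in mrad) 0.02593. Check: 1 arcminute = 0.00029088821 rad, so 0.08913 arcminute = 0.08913 * 0.00029088821 = 2.5926866e-05 rad. 1 mrad = 0.001 rad, so 2.5926866e-05 rad = 2.5926866e-05 / 0.001 = 0.025926866 mrad ≈ 0.02593 mrad (4 s.f.).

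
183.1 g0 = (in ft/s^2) 1 g0 = 9.80665 m/s^2, so 183.1 g0 = 183.1 * 9.80665 = 1795.5976 m/s^2. 1 ft/s^2 = 0.3048 m/s^2, so 1795.5976 m/s^2 = 1795.5976 / 0.3048 = 5891.0683 ft/s^2 ≈ 5891 ft/s^2 (4 s.f.). Final answer: 5891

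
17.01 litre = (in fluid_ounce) 1 litre = 0.001 m^3, so 17.01 litre = 17.01 * 0.001 = 0.01701 m^3. 1 fluid_ounce = 2.957353e-05 m^3, so 0.01701 m^3 = 0.01701 / 2.957353e-05 = 575.17653 fluid_ounce ≈ 575.2 fluid_ounce (4 s.f.). Final answer: 575.2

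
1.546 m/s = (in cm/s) 154.6. Check: 1 cm/s = 0.01 m/s, so 1.546 m/s = 1.546 / 0.01 = 154.6 cm/s.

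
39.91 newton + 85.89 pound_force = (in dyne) 39.91 newton = 39.91 N. 1 pound_force = 4.4482216 N, so 85.89 pound_force = 85.89 * 4.4482216 = 382.05775 N. Sum: 39.91 + 382.05775 = 421.96775 N. 1 dyne = 1e-05 N, so 421.96775 N = 421.96775 / 1e-05 = 42196775 dyne ≈ 4.22e+07 dyne (4 s.f.). Final answer: 4.22e+07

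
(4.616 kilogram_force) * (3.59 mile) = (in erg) 1 kilogram_force = 9.80665 N, so 4.616 kilogram_force = 4.616 * 9.80665 = 45.267496 N. 1 mile = 1609.344 m, so 3.59 mile = 3.59 * 1609.344 = 5777.545 m. Combine: 45.267496 N * 5777.545 m = 261535 J. 1 erg = 1e-07 J, so 261535 J = 261535 / 1e-07 = 2.61535e+12 erg ≈ 2.615e+12 erg (4 s.f.). Final answer: 2.615e+12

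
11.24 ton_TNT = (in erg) 1 ton_TNT = 4.184e+09 J, so 11.24 ton_TNT = 11.24 * 4.184e+09 = 4.702816e+10 J. 1 erg = 1e-07 J, so 4.702816e+10 J = 4.702816e+10 / 1e-07 = 4.702816e+17 erg ≈ 4.703e+17 erg (4 s.f.). Final answer: 4.703e+17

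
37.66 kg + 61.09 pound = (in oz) 2306. Check: 37.66 kg is already in kg. 1 pound = 0.45359237 kg, so 61.09 pound = 61.09 * 0.45359237 = 27.709958 kg. Sum: 37.66 + 27.709958 = 65.369958 kg. 1 oz = 0.028349523 kg, so 65.369958 kg = 65.369958 / 0.028349523 = 2305.8574 oz ≈ 2306 oz (4 s.f.).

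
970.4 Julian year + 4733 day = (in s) 1 Julian year = 31557600 s, so 970.4 Julian year = 970.4 * 31557600 = 3.0623495e+10 s. 1 day = 86400 s, so 4733 day = 4733 * 86400 = 4.089312e+08 s. Sum: 3.0623495e+10 + 4.089312e+08 = 3.1032426e+10 s. Result: 3.1032426e+10 s ≈ 3.103e+10 s (4 s.f.). Final answer: 3.103e+10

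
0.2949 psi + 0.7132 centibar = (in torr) 1 psi = 6894.7573 Pa, so 0.2949 psi = 0.2949 * 6894.7573 = 2033.2639 Pa. 1 centibar = 1000 Pa, so 0.7132 centibar = 0.7132 * 1000 = 713.2 Pa. Sum: 2033.2639 + 713.2 = 2746.4639 Pa. 1 torr = 133.32237 Pa, so 2746.4639 Pa = 2746.4639 / 133.32237 = 20.600174 torr ≈ 20.6 torr (4 s.f.). Final answer: 20.6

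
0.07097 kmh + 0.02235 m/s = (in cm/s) 4.206. Check: 1 kmh = 0.27777778 m/s, so 0.07097 kmh = 0.07097 * 0.27777778 = 0.019713889 m/s. 0.02235 m/s is already in m/s. Sum: 0.019713889 + 0.02235 = 0.042063889 m/s. 1 cm/s = 0.01 m/s, so 0.042063889 m/s = 0.042063889 / 0.01 = 4.2063889 cm/s ≈ 4.206 cm/s (4 s.f.).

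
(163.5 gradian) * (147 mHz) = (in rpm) 3.605. Check: 1 gradian = 0.015707963 rad, so 163.5 gradian = 163.5 * 0.015707963 = 2.568252 rad. 1 mHz = 0.001 Hz, so 147 mHz = 147 * 0.001 = 0.147 Hz. Combine: 2.568252 rad * 0.147 Hz = 0.37753304 rad/s. 1 rpm = 0.10471976 rad/s, so 0.37753304 rad/s = 0.37753304 / 0.10471976 = 3.605175 rpm ≈ 3.605 rpm (4 s.f.).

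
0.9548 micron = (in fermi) 1 micron = 1e-06 m, so 0.9548 micron = 0.9548 * 1e-06 = 9.548e-07 m. 1 fermi = 1e-15 m, so 9.548e-07 m = 9.548e-07 / 1e-15 = 9.548e+08 fermi. Final answer: 9.548e+08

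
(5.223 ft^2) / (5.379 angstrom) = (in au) 1 ft^2 = 0.09290304 m^2, so 5.223 ft^2 = 5.223 * 0.09290304 = 0.48523258 m^2. 1 angstrom = 1e-10 m, so 5.379 angstrom = 5.379 * 1e-10 = 5.379e-10 m. Combine: 0.48523258 m^2 / 5.379e-10 m = 9.0208696e+08 m. 1 au = 1.4959787e+11 m, so 9.0208696e+08 m = 9.0208696e+08 / 1.4959787e+11 = 0.0060300789 au ≈ 0.00603 au (4 s.f.). Final answer: 0.00603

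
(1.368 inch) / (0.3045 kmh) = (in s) 0.4108. Check: 1 inch = 0.0254 m, so 1.368 inch = 1.368 * 0.0254 = 0.0347472 m. 1 kmh = 0.27777778 m/s, so 0.3045 kmh = 0.3045 * 0.27777778 = 0.084583333 m/s. Combine: 0.0347472 m / 0.084583333 m/s = 0.41080433 s. Result: 0.41080433 s ≈ 0.4108 s (4 s.f.).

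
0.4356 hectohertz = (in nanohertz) 1 hectohertz = 100 Hz, so 0.4356 hectohertz = 0.4356 * 100 = 43.56 Hz. 1 nanohertz = 1e-09 Hz, so 43.56 Hz = 43.56 / 1e-09 = 4.356e+10 nanohertz. Final answer: 4.356e+10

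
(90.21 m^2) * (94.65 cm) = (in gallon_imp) 1.878e+04. Check: 90.21 m^2 is already in m^2. 1 cm = 0.01 m, so 94.65 cm = 94.65 * 0.01 = 0.9465 m. Combine: 90.21 m^2 * 0.9465 m = 85.383765 m^3. 1 gallon_imp = 0.00454609 m^3, so 85.383765 m^3 = 85.383765 / 0.00454609 = 18781.803 gallon_imp ≈ 1.878e+04 gallon_imp (4 s.f.).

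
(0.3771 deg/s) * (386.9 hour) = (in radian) 1 deg/s = 0.017453293 rad/s, so 0.3771 deg/s = 0.3771 * 0.017453293 = 0.0065816366 rad/s. 1 hour = 3600 s, so 386.9 hour = 386.9 * 3600 = 1392840 s. Combine: 0.0065816366 rad/s * 1392840 s = 9167.1667 rad. 9167.1667 rad = 9167.1667 radian ≈ 9167 radian (4 s.f.). Final answer: 9167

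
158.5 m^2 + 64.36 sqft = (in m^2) 164.5. Check: 158.5 m^2 is already in m^2. 1 sqft = 0.09290304 m^2, so 64.36 sqft = 64.36 * 0.09290304 = 5.9792397 m^2. Sum: 158.5 + 5.9792397 = 164.47924 m^2. Result: 164.47924 m^2 ≈ 164.5 m^2 (4 s.f.).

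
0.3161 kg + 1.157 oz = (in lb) 0.7692. Check: 0.3161 kg is already in kg. 1 oz = 0.028349523 kg, so 1.157 oz = 1.157 * 0.028349523 = 0.032800398 kg. Sum: 0.3161 + 0.032800398 = 0.3489004 kg. 1 lb = 0.45359237 kg, so 0.3489004 kg = 0.3489004 / 0.45359237 = 0.76919371 lb ≈ 0.7692 lb (4 s.f.).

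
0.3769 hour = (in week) 0.002243. Check: 1 hour = 3600 s, so 0.3769 hour = 0.3769 * 3600 = 1356.84 s. 1 week = 604800 s, so 1356.84 s = 1356.84 / 604800 = 0.0022434524 week ≈ 0.002243 week (4 s.f.).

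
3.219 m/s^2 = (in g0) 1 g0 = 9.80665 m/s^2, so 3.219 m/s^2 = 3.219 / 9.80665 = 0.32824665 g0 ≈ 0.3282 g0 (4 s.f.). Final answer: 0.3282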